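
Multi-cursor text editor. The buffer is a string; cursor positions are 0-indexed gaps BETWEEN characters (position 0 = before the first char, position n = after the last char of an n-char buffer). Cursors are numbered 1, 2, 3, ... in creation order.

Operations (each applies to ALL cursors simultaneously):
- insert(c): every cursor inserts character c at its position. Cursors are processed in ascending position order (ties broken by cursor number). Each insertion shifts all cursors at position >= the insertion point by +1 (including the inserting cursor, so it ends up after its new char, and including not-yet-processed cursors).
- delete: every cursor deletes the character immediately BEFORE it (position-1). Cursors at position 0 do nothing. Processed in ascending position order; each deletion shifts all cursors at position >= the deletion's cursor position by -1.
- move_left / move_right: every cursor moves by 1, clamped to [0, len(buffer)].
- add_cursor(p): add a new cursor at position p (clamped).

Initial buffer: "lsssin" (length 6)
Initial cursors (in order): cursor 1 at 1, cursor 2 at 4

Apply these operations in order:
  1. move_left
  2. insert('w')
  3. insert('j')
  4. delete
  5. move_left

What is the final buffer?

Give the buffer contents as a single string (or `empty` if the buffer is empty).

After op 1 (move_left): buffer="lsssin" (len 6), cursors c1@0 c2@3, authorship ......
After op 2 (insert('w')): buffer="wlsswsin" (len 8), cursors c1@1 c2@5, authorship 1...2...
After op 3 (insert('j')): buffer="wjlsswjsin" (len 10), cursors c1@2 c2@7, authorship 11...22...
After op 4 (delete): buffer="wlsswsin" (len 8), cursors c1@1 c2@5, authorship 1...2...
After op 5 (move_left): buffer="wlsswsin" (len 8), cursors c1@0 c2@4, authorship 1...2...

Answer: wlsswsin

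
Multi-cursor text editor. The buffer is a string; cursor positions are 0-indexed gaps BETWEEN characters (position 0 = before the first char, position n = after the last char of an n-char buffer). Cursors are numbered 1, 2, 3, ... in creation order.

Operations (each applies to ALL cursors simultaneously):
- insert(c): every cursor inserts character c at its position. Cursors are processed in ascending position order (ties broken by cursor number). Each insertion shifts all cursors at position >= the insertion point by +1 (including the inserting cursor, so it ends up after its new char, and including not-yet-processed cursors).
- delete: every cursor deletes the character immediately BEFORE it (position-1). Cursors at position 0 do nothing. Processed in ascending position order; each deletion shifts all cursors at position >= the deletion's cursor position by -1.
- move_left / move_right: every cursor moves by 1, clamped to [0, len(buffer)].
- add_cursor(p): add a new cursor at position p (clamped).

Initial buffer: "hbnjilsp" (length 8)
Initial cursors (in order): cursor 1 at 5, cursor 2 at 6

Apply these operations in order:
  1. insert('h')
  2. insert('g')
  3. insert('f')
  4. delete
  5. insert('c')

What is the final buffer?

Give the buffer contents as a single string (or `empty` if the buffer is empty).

After op 1 (insert('h')): buffer="hbnjihlhsp" (len 10), cursors c1@6 c2@8, authorship .....1.2..
After op 2 (insert('g')): buffer="hbnjihglhgsp" (len 12), cursors c1@7 c2@10, authorship .....11.22..
After op 3 (insert('f')): buffer="hbnjihgflhgfsp" (len 14), cursors c1@8 c2@12, authorship .....111.222..
After op 4 (delete): buffer="hbnjihglhgsp" (len 12), cursors c1@7 c2@10, authorship .....11.22..
After op 5 (insert('c')): buffer="hbnjihgclhgcsp" (len 14), cursors c1@8 c2@12, authorship .....111.222..

Answer: hbnjihgclhgcsp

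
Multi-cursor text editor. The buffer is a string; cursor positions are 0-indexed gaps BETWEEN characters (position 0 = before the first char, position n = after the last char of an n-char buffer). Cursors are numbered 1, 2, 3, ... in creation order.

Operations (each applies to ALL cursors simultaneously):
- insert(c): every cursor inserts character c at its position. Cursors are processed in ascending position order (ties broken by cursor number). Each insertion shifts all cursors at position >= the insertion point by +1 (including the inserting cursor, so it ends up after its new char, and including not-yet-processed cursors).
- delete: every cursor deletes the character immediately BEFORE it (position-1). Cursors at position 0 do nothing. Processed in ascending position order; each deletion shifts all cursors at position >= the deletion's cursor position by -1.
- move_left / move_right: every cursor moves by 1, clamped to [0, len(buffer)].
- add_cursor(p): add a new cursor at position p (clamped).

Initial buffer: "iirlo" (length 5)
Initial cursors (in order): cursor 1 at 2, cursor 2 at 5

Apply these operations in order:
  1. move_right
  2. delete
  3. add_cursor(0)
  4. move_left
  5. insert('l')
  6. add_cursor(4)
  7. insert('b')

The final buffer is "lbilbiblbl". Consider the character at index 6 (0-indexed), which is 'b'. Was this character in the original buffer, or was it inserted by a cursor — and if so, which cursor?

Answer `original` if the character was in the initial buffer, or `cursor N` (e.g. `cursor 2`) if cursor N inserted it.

After op 1 (move_right): buffer="iirlo" (len 5), cursors c1@3 c2@5, authorship .....
After op 2 (delete): buffer="iil" (len 3), cursors c1@2 c2@3, authorship ...
After op 3 (add_cursor(0)): buffer="iil" (len 3), cursors c3@0 c1@2 c2@3, authorship ...
After op 4 (move_left): buffer="iil" (len 3), cursors c3@0 c1@1 c2@2, authorship ...
After op 5 (insert('l')): buffer="lilill" (len 6), cursors c3@1 c1@3 c2@5, authorship 3.1.2.
After op 6 (add_cursor(4)): buffer="lilill" (len 6), cursors c3@1 c1@3 c4@4 c2@5, authorship 3.1.2.
After op 7 (insert('b')): buffer="lbilbiblbl" (len 10), cursors c3@2 c1@5 c4@7 c2@9, authorship 33.11.422.
Authorship (.=original, N=cursor N): 3 3 . 1 1 . 4 2 2 .
Index 6: author = 4

Answer: cursor 4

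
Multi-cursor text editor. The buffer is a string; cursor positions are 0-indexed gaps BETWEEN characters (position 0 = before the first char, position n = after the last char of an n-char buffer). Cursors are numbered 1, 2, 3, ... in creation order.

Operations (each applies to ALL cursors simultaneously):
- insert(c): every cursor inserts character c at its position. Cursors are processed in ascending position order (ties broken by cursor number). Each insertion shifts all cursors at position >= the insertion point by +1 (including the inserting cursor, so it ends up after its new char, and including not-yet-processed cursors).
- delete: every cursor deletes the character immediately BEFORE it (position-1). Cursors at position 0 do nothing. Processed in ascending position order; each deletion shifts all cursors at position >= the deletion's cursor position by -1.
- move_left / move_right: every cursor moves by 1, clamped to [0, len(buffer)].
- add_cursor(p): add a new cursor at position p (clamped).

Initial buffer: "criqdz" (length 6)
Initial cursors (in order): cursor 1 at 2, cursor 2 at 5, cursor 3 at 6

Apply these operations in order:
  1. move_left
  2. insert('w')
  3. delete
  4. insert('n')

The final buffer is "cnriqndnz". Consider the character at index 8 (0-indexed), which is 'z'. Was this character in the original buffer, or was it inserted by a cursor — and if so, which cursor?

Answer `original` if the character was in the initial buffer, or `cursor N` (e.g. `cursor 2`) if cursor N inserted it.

After op 1 (move_left): buffer="criqdz" (len 6), cursors c1@1 c2@4 c3@5, authorship ......
After op 2 (insert('w')): buffer="cwriqwdwz" (len 9), cursors c1@2 c2@6 c3@8, authorship .1...2.3.
After op 3 (delete): buffer="criqdz" (len 6), cursors c1@1 c2@4 c3@5, authorship ......
After op 4 (insert('n')): buffer="cnriqndnz" (len 9), cursors c1@2 c2@6 c3@8, authorship .1...2.3.
Authorship (.=original, N=cursor N): . 1 . . . 2 . 3 .
Index 8: author = original

Answer: original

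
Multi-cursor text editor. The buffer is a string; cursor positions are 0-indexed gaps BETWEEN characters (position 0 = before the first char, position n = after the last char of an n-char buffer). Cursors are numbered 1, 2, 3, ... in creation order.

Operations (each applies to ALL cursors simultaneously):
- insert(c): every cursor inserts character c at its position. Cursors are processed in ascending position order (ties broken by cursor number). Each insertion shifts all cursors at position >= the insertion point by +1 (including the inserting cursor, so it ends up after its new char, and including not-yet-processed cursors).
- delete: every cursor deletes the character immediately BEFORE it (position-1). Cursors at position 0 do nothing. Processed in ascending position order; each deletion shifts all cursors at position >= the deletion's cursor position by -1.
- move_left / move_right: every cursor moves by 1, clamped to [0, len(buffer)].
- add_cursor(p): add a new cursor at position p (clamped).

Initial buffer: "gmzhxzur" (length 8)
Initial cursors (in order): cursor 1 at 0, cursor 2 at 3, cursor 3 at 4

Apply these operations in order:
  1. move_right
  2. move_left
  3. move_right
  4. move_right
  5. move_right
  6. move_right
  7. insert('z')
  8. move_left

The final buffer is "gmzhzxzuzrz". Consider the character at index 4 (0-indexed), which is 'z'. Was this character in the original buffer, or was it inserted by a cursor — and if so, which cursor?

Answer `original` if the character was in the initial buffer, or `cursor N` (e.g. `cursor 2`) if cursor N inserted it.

Answer: cursor 1

Derivation:
After op 1 (move_right): buffer="gmzhxzur" (len 8), cursors c1@1 c2@4 c3@5, authorship ........
After op 2 (move_left): buffer="gmzhxzur" (len 8), cursors c1@0 c2@3 c3@4, authorship ........
After op 3 (move_right): buffer="gmzhxzur" (len 8), cursors c1@1 c2@4 c3@5, authorship ........
After op 4 (move_right): buffer="gmzhxzur" (len 8), cursors c1@2 c2@5 c3@6, authorship ........
After op 5 (move_right): buffer="gmzhxzur" (len 8), cursors c1@3 c2@6 c3@7, authorship ........
After op 6 (move_right): buffer="gmzhxzur" (len 8), cursors c1@4 c2@7 c3@8, authorship ........
After op 7 (insert('z')): buffer="gmzhzxzuzrz" (len 11), cursors c1@5 c2@9 c3@11, authorship ....1...2.3
After op 8 (move_left): buffer="gmzhzxzuzrz" (len 11), cursors c1@4 c2@8 c3@10, authorship ....1...2.3
Authorship (.=original, N=cursor N): . . . . 1 . . . 2 . 3
Index 4: author = 1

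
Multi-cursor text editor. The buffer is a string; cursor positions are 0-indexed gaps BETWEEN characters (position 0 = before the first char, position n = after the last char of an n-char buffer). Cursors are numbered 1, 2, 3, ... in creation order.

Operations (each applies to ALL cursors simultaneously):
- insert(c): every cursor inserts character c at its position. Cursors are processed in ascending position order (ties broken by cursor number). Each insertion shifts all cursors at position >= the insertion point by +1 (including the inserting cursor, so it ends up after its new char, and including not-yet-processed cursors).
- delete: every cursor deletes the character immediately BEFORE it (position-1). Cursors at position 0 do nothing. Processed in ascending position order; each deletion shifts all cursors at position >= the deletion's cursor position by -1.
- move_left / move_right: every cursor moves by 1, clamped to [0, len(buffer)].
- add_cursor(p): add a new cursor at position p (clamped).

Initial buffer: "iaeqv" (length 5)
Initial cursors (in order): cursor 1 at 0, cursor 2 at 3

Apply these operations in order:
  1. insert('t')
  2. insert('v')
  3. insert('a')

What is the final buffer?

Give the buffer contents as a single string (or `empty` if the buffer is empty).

Answer: tvaiaetvaqv

Derivation:
After op 1 (insert('t')): buffer="tiaetqv" (len 7), cursors c1@1 c2@5, authorship 1...2..
After op 2 (insert('v')): buffer="tviaetvqv" (len 9), cursors c1@2 c2@7, authorship 11...22..
After op 3 (insert('a')): buffer="tvaiaetvaqv" (len 11), cursors c1@3 c2@9, authorship 111...222..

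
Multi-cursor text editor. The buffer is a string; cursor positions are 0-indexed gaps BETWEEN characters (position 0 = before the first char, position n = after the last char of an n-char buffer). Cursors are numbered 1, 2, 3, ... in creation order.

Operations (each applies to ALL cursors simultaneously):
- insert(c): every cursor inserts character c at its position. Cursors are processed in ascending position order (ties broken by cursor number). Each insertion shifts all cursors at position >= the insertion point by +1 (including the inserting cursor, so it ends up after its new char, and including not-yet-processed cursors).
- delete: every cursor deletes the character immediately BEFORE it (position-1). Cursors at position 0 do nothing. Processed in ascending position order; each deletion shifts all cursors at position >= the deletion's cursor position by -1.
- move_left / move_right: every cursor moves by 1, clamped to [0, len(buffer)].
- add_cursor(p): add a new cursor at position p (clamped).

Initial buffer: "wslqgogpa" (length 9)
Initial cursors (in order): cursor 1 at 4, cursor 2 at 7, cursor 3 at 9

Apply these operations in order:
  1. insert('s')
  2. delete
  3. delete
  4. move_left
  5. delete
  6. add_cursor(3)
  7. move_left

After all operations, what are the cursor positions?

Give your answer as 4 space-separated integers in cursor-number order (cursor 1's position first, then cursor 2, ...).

After op 1 (insert('s')): buffer="wslqsgogspas" (len 12), cursors c1@5 c2@9 c3@12, authorship ....1...2..3
After op 2 (delete): buffer="wslqgogpa" (len 9), cursors c1@4 c2@7 c3@9, authorship .........
After op 3 (delete): buffer="wslgop" (len 6), cursors c1@3 c2@5 c3@6, authorship ......
After op 4 (move_left): buffer="wslgop" (len 6), cursors c1@2 c2@4 c3@5, authorship ......
After op 5 (delete): buffer="wlp" (len 3), cursors c1@1 c2@2 c3@2, authorship ...
After op 6 (add_cursor(3)): buffer="wlp" (len 3), cursors c1@1 c2@2 c3@2 c4@3, authorship ...
After op 7 (move_left): buffer="wlp" (len 3), cursors c1@0 c2@1 c3@1 c4@2, authorship ...

Answer: 0 1 1 2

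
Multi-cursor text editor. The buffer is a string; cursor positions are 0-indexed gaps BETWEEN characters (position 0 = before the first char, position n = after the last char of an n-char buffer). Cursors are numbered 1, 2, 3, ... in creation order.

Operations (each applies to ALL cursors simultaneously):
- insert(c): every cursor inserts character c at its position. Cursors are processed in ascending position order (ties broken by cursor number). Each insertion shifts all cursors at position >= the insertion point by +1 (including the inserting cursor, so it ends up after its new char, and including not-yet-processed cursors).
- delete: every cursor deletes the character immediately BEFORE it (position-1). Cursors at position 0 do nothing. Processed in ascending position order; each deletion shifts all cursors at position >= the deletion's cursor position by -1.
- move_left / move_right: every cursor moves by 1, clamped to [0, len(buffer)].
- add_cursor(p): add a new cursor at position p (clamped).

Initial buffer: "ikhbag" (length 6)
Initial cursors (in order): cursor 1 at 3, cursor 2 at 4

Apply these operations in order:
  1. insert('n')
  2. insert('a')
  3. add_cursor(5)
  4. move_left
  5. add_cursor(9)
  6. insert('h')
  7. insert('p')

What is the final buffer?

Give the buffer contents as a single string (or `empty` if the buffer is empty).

After op 1 (insert('n')): buffer="ikhnbnag" (len 8), cursors c1@4 c2@6, authorship ...1.2..
After op 2 (insert('a')): buffer="ikhnabnaag" (len 10), cursors c1@5 c2@8, authorship ...11.22..
After op 3 (add_cursor(5)): buffer="ikhnabnaag" (len 10), cursors c1@5 c3@5 c2@8, authorship ...11.22..
After op 4 (move_left): buffer="ikhnabnaag" (len 10), cursors c1@4 c3@4 c2@7, authorship ...11.22..
After op 5 (add_cursor(9)): buffer="ikhnabnaag" (len 10), cursors c1@4 c3@4 c2@7 c4@9, authorship ...11.22..
After op 6 (insert('h')): buffer="ikhnhhabnhaahg" (len 14), cursors c1@6 c3@6 c2@10 c4@13, authorship ...1131.222.4.
After op 7 (insert('p')): buffer="ikhnhhppabnhpaahpg" (len 18), cursors c1@8 c3@8 c2@13 c4@17, authorship ...113131.2222.44.

Answer: ikhnhhppabnhpaahpg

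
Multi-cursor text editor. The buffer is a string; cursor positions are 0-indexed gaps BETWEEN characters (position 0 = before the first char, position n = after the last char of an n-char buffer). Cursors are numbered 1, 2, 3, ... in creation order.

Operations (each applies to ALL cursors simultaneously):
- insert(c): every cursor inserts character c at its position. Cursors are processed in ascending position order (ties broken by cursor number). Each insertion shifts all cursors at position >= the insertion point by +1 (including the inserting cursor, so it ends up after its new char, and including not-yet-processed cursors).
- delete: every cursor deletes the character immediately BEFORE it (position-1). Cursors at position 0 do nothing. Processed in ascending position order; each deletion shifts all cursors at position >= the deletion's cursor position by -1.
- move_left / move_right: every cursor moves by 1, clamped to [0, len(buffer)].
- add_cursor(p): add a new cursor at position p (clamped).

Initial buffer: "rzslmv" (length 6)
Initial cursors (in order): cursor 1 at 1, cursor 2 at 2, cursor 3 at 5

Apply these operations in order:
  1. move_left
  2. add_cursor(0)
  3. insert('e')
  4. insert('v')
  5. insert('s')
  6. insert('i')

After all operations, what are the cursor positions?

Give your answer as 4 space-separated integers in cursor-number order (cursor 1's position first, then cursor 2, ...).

After op 1 (move_left): buffer="rzslmv" (len 6), cursors c1@0 c2@1 c3@4, authorship ......
After op 2 (add_cursor(0)): buffer="rzslmv" (len 6), cursors c1@0 c4@0 c2@1 c3@4, authorship ......
After op 3 (insert('e')): buffer="eerezslemv" (len 10), cursors c1@2 c4@2 c2@4 c3@8, authorship 14.2...3..
After op 4 (insert('v')): buffer="eevvrevzslevmv" (len 14), cursors c1@4 c4@4 c2@7 c3@12, authorship 1414.22...33..
After op 5 (insert('s')): buffer="eevvssrevszslevsmv" (len 18), cursors c1@6 c4@6 c2@10 c3@16, authorship 141414.222...333..
After op 6 (insert('i')): buffer="eevvssiirevsizslevsimv" (len 22), cursors c1@8 c4@8 c2@13 c3@20, authorship 14141414.2222...3333..

Answer: 8 13 20 8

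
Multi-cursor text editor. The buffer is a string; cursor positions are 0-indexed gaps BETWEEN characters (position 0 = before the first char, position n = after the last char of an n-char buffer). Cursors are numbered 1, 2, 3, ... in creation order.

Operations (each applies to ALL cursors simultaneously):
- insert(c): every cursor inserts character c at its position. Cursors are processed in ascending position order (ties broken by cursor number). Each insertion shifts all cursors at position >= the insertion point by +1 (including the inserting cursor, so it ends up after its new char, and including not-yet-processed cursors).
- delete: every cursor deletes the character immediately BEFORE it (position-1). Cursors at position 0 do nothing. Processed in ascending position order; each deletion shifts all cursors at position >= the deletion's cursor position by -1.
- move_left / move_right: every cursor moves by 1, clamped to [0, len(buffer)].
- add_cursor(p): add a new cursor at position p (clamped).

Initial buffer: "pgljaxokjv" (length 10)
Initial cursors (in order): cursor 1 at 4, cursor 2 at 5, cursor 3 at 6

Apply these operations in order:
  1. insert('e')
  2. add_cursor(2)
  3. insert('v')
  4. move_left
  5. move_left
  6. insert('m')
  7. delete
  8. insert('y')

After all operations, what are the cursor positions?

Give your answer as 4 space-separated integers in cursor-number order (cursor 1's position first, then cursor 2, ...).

After op 1 (insert('e')): buffer="pgljeaexeokjv" (len 13), cursors c1@5 c2@7 c3@9, authorship ....1.2.3....
After op 2 (add_cursor(2)): buffer="pgljeaexeokjv" (len 13), cursors c4@2 c1@5 c2@7 c3@9, authorship ....1.2.3....
After op 3 (insert('v')): buffer="pgvljevaevxevokjv" (len 17), cursors c4@3 c1@7 c2@10 c3@13, authorship ..4..11.22.33....
After op 4 (move_left): buffer="pgvljevaevxevokjv" (len 17), cursors c4@2 c1@6 c2@9 c3@12, authorship ..4..11.22.33....
After op 5 (move_left): buffer="pgvljevaevxevokjv" (len 17), cursors c4@1 c1@5 c2@8 c3@11, authorship ..4..11.22.33....
After op 6 (insert('m')): buffer="pmgvljmevamevxmevokjv" (len 21), cursors c4@2 c1@7 c2@11 c3@15, authorship .4.4..111.222.333....
After op 7 (delete): buffer="pgvljevaevxevokjv" (len 17), cursors c4@1 c1@5 c2@8 c3@11, authorship ..4..11.22.33....
After op 8 (insert('y')): buffer="pygvljyevayevxyevokjv" (len 21), cursors c4@2 c1@7 c2@11 c3@15, authorship .4.4..111.222.333....

Answer: 7 11 15 2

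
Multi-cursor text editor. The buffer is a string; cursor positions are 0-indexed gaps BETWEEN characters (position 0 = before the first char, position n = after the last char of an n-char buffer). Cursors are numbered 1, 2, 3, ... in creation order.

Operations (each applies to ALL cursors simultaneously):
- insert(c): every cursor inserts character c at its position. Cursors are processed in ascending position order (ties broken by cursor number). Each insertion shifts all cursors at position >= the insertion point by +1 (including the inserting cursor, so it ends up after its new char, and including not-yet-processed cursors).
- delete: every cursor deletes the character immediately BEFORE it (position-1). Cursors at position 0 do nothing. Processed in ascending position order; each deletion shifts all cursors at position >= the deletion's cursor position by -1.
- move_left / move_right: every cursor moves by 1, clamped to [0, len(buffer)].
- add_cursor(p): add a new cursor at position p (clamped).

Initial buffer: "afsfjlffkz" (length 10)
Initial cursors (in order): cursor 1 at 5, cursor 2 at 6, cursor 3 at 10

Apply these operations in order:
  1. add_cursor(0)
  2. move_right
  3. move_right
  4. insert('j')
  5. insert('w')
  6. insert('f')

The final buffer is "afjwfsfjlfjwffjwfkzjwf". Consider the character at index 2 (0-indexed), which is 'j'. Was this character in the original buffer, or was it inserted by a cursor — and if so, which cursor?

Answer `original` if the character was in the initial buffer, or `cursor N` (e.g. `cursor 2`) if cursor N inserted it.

After op 1 (add_cursor(0)): buffer="afsfjlffkz" (len 10), cursors c4@0 c1@5 c2@6 c3@10, authorship ..........
After op 2 (move_right): buffer="afsfjlffkz" (len 10), cursors c4@1 c1@6 c2@7 c3@10, authorship ..........
After op 3 (move_right): buffer="afsfjlffkz" (len 10), cursors c4@2 c1@7 c2@8 c3@10, authorship ..........
After op 4 (insert('j')): buffer="afjsfjlfjfjkzj" (len 14), cursors c4@3 c1@9 c2@11 c3@14, authorship ..4.....1.2..3
After op 5 (insert('w')): buffer="afjwsfjlfjwfjwkzjw" (len 18), cursors c4@4 c1@11 c2@14 c3@18, authorship ..44.....11.22..33
After op 6 (insert('f')): buffer="afjwfsfjlfjwffjwfkzjwf" (len 22), cursors c4@5 c1@13 c2@17 c3@22, authorship ..444.....111.222..333
Authorship (.=original, N=cursor N): . . 4 4 4 . . . . . 1 1 1 . 2 2 2 . . 3 3 3
Index 2: author = 4

Answer: cursor 4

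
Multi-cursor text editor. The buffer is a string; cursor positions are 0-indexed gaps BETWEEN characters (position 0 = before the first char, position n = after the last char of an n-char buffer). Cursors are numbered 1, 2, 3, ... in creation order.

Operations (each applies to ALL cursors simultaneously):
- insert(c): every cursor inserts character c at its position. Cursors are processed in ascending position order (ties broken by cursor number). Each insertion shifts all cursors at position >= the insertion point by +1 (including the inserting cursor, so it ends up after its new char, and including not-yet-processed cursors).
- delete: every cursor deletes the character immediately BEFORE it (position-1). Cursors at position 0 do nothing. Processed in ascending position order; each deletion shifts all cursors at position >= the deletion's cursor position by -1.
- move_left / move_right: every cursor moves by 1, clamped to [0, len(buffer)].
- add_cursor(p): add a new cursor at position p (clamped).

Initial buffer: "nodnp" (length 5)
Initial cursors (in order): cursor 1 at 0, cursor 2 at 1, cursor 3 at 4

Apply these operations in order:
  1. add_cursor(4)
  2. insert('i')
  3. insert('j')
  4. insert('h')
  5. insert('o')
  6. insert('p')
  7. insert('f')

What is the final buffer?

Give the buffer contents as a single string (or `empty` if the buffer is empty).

Answer: ijhopfnijhopfodniijjhhooppffp

Derivation:
After op 1 (add_cursor(4)): buffer="nodnp" (len 5), cursors c1@0 c2@1 c3@4 c4@4, authorship .....
After op 2 (insert('i')): buffer="iniodniip" (len 9), cursors c1@1 c2@3 c3@8 c4@8, authorship 1.2...34.
After op 3 (insert('j')): buffer="ijnijodniijjp" (len 13), cursors c1@2 c2@5 c3@12 c4@12, authorship 11.22...3434.
After op 4 (insert('h')): buffer="ijhnijhodniijjhhp" (len 17), cursors c1@3 c2@7 c3@16 c4@16, authorship 111.222...343434.
After op 5 (insert('o')): buffer="ijhonijhoodniijjhhoop" (len 21), cursors c1@4 c2@9 c3@20 c4@20, authorship 1111.2222...34343434.
After op 6 (insert('p')): buffer="ijhopnijhopodniijjhhooppp" (len 25), cursors c1@5 c2@11 c3@24 c4@24, authorship 11111.22222...3434343434.
After op 7 (insert('f')): buffer="ijhopfnijhopfodniijjhhooppffp" (len 29), cursors c1@6 c2@13 c3@28 c4@28, authorship 111111.222222...343434343434.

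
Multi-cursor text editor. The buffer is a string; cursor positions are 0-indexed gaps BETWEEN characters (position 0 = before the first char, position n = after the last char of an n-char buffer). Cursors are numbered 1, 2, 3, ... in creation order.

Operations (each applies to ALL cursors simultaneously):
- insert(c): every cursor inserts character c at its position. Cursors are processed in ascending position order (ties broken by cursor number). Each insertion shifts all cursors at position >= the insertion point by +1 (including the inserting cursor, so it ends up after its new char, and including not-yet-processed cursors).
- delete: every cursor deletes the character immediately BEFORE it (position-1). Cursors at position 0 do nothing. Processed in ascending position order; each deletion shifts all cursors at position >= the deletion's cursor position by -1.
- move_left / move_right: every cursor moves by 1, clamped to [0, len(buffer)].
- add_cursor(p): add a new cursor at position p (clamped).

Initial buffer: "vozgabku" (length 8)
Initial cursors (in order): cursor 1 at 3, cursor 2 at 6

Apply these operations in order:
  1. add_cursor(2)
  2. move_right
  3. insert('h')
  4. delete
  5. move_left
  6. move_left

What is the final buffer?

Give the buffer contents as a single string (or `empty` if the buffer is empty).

After op 1 (add_cursor(2)): buffer="vozgabku" (len 8), cursors c3@2 c1@3 c2@6, authorship ........
After op 2 (move_right): buffer="vozgabku" (len 8), cursors c3@3 c1@4 c2@7, authorship ........
After op 3 (insert('h')): buffer="vozhghabkhu" (len 11), cursors c3@4 c1@6 c2@10, authorship ...3.1...2.
After op 4 (delete): buffer="vozgabku" (len 8), cursors c3@3 c1@4 c2@7, authorship ........
After op 5 (move_left): buffer="vozgabku" (len 8), cursors c3@2 c1@3 c2@6, authorship ........
After op 6 (move_left): buffer="vozgabku" (len 8), cursors c3@1 c1@2 c2@5, authorship ........

Answer: vozgabku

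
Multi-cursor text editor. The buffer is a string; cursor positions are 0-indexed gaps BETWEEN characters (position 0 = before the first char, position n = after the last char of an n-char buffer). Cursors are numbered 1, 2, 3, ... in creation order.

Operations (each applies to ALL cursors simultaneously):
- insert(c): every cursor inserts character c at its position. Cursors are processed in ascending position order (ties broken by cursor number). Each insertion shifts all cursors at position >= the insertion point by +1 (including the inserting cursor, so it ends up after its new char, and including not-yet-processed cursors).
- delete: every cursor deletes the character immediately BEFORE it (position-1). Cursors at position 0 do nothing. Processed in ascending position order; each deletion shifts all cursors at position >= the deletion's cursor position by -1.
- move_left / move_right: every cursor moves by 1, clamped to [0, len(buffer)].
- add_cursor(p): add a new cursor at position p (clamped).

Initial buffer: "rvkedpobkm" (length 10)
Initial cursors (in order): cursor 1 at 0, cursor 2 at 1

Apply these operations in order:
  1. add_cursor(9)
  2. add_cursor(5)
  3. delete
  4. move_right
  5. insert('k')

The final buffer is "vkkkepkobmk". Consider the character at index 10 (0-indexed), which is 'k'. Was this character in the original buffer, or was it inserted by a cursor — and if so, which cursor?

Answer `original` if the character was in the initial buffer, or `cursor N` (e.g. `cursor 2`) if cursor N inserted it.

Answer: cursor 3

Derivation:
After op 1 (add_cursor(9)): buffer="rvkedpobkm" (len 10), cursors c1@0 c2@1 c3@9, authorship ..........
After op 2 (add_cursor(5)): buffer="rvkedpobkm" (len 10), cursors c1@0 c2@1 c4@5 c3@9, authorship ..........
After op 3 (delete): buffer="vkepobm" (len 7), cursors c1@0 c2@0 c4@3 c3@6, authorship .......
After op 4 (move_right): buffer="vkepobm" (len 7), cursors c1@1 c2@1 c4@4 c3@7, authorship .......
After op 5 (insert('k')): buffer="vkkkepkobmk" (len 11), cursors c1@3 c2@3 c4@7 c3@11, authorship .12...4...3
Authorship (.=original, N=cursor N): . 1 2 . . . 4 . . . 3
Index 10: author = 3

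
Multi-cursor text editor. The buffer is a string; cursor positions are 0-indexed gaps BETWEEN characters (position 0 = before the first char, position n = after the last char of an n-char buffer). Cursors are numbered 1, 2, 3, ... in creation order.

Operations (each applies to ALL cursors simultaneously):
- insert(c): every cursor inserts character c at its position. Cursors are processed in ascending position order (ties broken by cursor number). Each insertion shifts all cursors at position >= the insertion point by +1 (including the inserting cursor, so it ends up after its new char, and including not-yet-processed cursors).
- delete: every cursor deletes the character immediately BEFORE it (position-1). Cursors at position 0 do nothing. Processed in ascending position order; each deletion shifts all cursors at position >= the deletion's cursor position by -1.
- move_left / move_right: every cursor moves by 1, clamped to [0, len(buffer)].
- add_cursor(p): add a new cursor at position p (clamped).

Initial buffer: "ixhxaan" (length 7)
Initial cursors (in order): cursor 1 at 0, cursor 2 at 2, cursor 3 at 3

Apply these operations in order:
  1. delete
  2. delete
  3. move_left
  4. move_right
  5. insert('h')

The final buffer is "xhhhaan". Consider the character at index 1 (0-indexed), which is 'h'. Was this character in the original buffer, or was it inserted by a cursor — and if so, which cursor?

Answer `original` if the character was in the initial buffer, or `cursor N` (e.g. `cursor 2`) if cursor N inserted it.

Answer: cursor 1

Derivation:
After op 1 (delete): buffer="ixaan" (len 5), cursors c1@0 c2@1 c3@1, authorship .....
After op 2 (delete): buffer="xaan" (len 4), cursors c1@0 c2@0 c3@0, authorship ....
After op 3 (move_left): buffer="xaan" (len 4), cursors c1@0 c2@0 c3@0, authorship ....
After op 4 (move_right): buffer="xaan" (len 4), cursors c1@1 c2@1 c3@1, authorship ....
After op 5 (insert('h')): buffer="xhhhaan" (len 7), cursors c1@4 c2@4 c3@4, authorship .123...
Authorship (.=original, N=cursor N): . 1 2 3 . . .
Index 1: author = 1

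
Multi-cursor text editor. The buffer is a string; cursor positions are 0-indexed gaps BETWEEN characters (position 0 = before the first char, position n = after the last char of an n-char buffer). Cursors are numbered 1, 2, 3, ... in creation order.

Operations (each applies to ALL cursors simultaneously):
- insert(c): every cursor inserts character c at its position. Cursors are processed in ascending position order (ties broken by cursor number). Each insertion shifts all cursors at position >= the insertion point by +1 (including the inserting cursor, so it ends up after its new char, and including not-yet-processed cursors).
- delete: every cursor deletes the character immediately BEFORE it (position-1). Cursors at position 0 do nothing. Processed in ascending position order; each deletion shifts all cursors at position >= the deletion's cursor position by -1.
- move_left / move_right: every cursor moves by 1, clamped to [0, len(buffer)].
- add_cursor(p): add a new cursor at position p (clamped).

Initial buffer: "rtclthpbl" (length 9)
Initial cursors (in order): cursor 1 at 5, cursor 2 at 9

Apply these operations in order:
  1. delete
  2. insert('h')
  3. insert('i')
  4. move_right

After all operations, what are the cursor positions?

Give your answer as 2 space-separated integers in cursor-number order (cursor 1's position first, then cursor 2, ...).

Answer: 7 11

Derivation:
After op 1 (delete): buffer="rtclhpb" (len 7), cursors c1@4 c2@7, authorship .......
After op 2 (insert('h')): buffer="rtclhhpbh" (len 9), cursors c1@5 c2@9, authorship ....1...2
After op 3 (insert('i')): buffer="rtclhihpbhi" (len 11), cursors c1@6 c2@11, authorship ....11...22
After op 4 (move_right): buffer="rtclhihpbhi" (len 11), cursors c1@7 c2@11, authorship ....11...22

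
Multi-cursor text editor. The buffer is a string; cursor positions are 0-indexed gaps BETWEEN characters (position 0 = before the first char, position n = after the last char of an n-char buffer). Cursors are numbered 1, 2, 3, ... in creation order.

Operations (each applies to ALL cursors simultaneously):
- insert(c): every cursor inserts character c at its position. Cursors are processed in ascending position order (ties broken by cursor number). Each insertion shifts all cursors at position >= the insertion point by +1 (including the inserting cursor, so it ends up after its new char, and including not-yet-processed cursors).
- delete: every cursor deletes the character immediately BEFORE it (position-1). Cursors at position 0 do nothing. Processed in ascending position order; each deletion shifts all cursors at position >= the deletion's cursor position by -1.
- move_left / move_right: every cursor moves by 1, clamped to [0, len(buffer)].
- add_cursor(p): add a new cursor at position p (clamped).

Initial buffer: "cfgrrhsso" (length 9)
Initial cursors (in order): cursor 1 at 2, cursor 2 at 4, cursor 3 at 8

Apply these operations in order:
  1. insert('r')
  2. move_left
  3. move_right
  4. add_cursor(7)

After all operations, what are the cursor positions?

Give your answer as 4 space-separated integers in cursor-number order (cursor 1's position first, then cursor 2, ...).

Answer: 3 6 11 7

Derivation:
After op 1 (insert('r')): buffer="cfrgrrrhssro" (len 12), cursors c1@3 c2@6 c3@11, authorship ..1..2....3.
After op 2 (move_left): buffer="cfrgrrrhssro" (len 12), cursors c1@2 c2@5 c3@10, authorship ..1..2....3.
After op 3 (move_right): buffer="cfrgrrrhssro" (len 12), cursors c1@3 c2@6 c3@11, authorship ..1..2....3.
After op 4 (add_cursor(7)): buffer="cfrgrrrhssro" (len 12), cursors c1@3 c2@6 c4@7 c3@11, authorship ..1..2....3.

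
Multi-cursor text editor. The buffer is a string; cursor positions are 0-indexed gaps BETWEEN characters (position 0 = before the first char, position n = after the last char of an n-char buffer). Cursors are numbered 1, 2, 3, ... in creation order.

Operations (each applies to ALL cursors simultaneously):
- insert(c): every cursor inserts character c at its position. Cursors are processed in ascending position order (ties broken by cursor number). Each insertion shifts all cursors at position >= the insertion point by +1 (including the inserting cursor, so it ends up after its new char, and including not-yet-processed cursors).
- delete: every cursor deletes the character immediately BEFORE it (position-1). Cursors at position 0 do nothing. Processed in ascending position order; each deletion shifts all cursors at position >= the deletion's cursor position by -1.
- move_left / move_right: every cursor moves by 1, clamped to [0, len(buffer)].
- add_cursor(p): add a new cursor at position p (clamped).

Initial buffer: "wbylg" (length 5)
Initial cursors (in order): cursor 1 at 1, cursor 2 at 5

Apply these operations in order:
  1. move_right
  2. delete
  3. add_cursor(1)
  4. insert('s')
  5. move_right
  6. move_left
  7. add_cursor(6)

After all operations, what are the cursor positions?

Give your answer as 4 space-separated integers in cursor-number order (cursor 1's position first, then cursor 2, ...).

Answer: 3 5 3 6

Derivation:
After op 1 (move_right): buffer="wbylg" (len 5), cursors c1@2 c2@5, authorship .....
After op 2 (delete): buffer="wyl" (len 3), cursors c1@1 c2@3, authorship ...
After op 3 (add_cursor(1)): buffer="wyl" (len 3), cursors c1@1 c3@1 c2@3, authorship ...
After op 4 (insert('s')): buffer="wssyls" (len 6), cursors c1@3 c3@3 c2@6, authorship .13..2
After op 5 (move_right): buffer="wssyls" (len 6), cursors c1@4 c3@4 c2@6, authorship .13..2
After op 6 (move_left): buffer="wssyls" (len 6), cursors c1@3 c3@3 c2@5, authorship .13..2
After op 7 (add_cursor(6)): buffer="wssyls" (len 6), cursors c1@3 c3@3 c2@5 c4@6, authorship .13..2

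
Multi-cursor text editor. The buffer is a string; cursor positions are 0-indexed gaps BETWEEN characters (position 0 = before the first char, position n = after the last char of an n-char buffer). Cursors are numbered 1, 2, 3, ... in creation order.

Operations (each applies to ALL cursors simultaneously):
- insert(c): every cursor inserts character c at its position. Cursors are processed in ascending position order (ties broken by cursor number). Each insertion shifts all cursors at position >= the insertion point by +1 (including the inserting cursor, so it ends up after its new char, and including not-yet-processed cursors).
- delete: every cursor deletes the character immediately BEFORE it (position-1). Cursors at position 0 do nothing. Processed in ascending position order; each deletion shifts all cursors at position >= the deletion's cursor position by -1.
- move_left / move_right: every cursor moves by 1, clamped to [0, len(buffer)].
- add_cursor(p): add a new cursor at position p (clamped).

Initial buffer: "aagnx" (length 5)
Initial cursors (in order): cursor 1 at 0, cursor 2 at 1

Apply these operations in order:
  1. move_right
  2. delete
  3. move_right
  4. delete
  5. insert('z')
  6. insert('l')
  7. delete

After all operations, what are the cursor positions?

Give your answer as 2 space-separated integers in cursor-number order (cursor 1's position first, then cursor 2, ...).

After op 1 (move_right): buffer="aagnx" (len 5), cursors c1@1 c2@2, authorship .....
After op 2 (delete): buffer="gnx" (len 3), cursors c1@0 c2@0, authorship ...
After op 3 (move_right): buffer="gnx" (len 3), cursors c1@1 c2@1, authorship ...
After op 4 (delete): buffer="nx" (len 2), cursors c1@0 c2@0, authorship ..
After op 5 (insert('z')): buffer="zznx" (len 4), cursors c1@2 c2@2, authorship 12..
After op 6 (insert('l')): buffer="zzllnx" (len 6), cursors c1@4 c2@4, authorship 1212..
After op 7 (delete): buffer="zznx" (len 4), cursors c1@2 c2@2, authorship 12..

Answer: 2 2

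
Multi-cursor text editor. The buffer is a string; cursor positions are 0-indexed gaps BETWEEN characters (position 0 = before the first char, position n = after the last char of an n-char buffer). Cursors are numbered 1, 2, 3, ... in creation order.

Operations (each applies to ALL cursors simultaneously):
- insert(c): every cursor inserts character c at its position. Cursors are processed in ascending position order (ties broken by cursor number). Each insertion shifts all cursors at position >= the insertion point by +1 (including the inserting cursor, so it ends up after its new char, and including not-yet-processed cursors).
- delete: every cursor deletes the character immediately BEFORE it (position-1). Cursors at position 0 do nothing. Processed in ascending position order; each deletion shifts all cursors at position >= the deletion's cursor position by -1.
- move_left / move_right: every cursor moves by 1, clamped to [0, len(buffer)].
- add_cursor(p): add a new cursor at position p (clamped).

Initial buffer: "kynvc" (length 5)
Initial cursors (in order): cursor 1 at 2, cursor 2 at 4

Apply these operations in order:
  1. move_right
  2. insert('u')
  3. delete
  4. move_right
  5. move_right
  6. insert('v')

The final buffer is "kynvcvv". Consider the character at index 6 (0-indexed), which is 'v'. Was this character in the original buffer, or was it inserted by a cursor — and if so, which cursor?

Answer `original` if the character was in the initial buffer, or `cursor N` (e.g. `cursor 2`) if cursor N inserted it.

Answer: cursor 2

Derivation:
After op 1 (move_right): buffer="kynvc" (len 5), cursors c1@3 c2@5, authorship .....
After op 2 (insert('u')): buffer="kynuvcu" (len 7), cursors c1@4 c2@7, authorship ...1..2
After op 3 (delete): buffer="kynvc" (len 5), cursors c1@3 c2@5, authorship .....
After op 4 (move_right): buffer="kynvc" (len 5), cursors c1@4 c2@5, authorship .....
After op 5 (move_right): buffer="kynvc" (len 5), cursors c1@5 c2@5, authorship .....
After op 6 (insert('v')): buffer="kynvcvv" (len 7), cursors c1@7 c2@7, authorship .....12
Authorship (.=original, N=cursor N): . . . . . 1 2
Index 6: author = 2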